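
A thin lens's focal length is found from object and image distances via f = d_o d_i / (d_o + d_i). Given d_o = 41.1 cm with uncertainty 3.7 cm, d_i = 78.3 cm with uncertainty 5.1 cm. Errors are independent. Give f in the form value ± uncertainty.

27.0 ± 1.70 cm

∂f/∂d_o = (d_i/(d_o+d_i))² = 0.430;  ∂f/∂d_i = (d_o/(d_o+d_i))² = 0.118
δf = √((∂f/∂d_o · δd_o)² + (∂f/∂d_i · δd_i)²) = √(2.53 + 0.365) = 1.70 cm
f = 27.0 cm.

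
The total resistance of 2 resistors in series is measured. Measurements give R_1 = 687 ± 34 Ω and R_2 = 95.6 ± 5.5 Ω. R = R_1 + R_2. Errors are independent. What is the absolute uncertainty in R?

Each term contributes (cᵢ δxᵢ)² to (δR)²:
  (δR_1)² = 1160;  (δR_2)² = 30.2
δR = √(1190) = 34.4 Ω

34.4 Ω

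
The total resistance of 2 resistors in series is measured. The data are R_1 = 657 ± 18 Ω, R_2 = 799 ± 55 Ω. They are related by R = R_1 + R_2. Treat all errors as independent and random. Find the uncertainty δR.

For a sum/difference, combine absolute errors in quadrature:
  (δR_1)² = 324;  (δR_2)² = 3020
δR = √(3350) = 57.9 Ω

57.9 Ω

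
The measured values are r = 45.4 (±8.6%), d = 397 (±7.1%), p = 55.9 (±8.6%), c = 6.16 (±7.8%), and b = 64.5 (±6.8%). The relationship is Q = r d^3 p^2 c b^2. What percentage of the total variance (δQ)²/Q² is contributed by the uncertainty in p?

27.7%

(δQ/Q)² = (1·δr/r)² + (3·δd/d)² + (2·δp/p)² + (1·δc/c)² + (2·δb/b)²
  r term: (1×0.0860)² = 0.00740
  d term: (3×0.0710)² = 0.0454
  p term: (2×0.0860)² = 0.0296
  c term: (1×0.0780)² = 0.00608
  b term: (2×0.0680)² = 0.0185
Total = 0.107. Share from p = 0.0296/0.107 = 0.277.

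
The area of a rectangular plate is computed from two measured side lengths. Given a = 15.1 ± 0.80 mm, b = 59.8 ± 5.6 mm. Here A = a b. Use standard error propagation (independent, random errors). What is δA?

97.2 mm^2

Relative error in a monomial: (δA/A)² = Σ (nᵢ · δxᵢ/xᵢ)².
  (1·δa/a)² = (1×0.0530)² = 0.00281;  (1·δb/b)² = (1×0.0936)² = 0.00877
δA/A = √(0.0116) = 0.108
A = 903 mm^2, so δA = 0.108 × 903 = 97.2 mm^2.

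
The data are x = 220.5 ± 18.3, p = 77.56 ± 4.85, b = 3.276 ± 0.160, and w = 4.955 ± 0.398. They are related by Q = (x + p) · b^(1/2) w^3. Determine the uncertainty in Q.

16400

Let u = x + p = 298.1. δu = √(δx² + δp²) = √(335 + 23.5) = 18.9, so δu/u = 0.0635.
Q is then a monomial in u, b, w:
δQ/Q = √((δu/u)² + (½·δb/b)² + (3·δw/w)²) = √(0.00403 + 0.000596 + 0.0581) = 0.250
Q = 65630, so δQ = 0.250 × 65630 = 16400.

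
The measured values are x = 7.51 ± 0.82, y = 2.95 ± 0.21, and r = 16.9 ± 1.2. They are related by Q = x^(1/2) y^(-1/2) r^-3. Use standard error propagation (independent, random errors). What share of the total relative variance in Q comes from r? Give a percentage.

91.4%

(δQ/Q)² = (½·δx/x)² + (−½·δy/y)² + (-3·δr/r)²
  x term: (0.5×0.109)² = 0.00298
  y term: (-0.5×0.0712)² = 0.00127
  r term: (-3×0.0710)² = 0.0454
Total = 0.0496. Share from r = 0.0454/0.0496 = 0.914.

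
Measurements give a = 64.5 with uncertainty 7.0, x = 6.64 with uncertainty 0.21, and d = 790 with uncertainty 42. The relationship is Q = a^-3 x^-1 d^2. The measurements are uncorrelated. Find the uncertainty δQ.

Q is a product of powers, so relative uncertainties combine in quadrature:
  (-3·δa/a)² = (-3×0.109)² = 0.106;  (-1·δx/x)² = (-1×0.0316)² = 0.00100;  (2·δd/d)² = (2×0.0532)² = 0.0113
δQ/Q = √(0.118) = 0.344
Q = 0.350, so δQ = 0.344 × 0.350 = 0.120.

0.120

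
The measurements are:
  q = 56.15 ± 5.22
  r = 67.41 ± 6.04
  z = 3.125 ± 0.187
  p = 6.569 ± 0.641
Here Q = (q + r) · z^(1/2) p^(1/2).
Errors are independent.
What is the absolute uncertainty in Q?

48.3

Let u = q + r = 123.6. δu = √(δq² + δr²) = √(27.2 + 36.5) = 7.98, so δu/u = 0.0646.
Q is then a monomial in u, z, p:
δQ/Q = √((δu/u)² + (½·δz/z)² + (½·δp/p)²) = √(0.00417 + 0.000895 + 0.00238) = 0.0863
Q = 559.8, so δQ = 0.0863 × 559.8 = 48.3.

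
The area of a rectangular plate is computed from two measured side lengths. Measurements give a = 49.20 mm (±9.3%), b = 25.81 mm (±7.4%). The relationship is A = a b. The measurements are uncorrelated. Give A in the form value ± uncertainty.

1270 ± 151 mm^2

Relative error in a monomial: (δA/A)² = Σ (nᵢ · δxᵢ/xᵢ)².
  (1·δa/a)² = (1×0.0930)² = 0.00865;  (1·δb/b)² = (1×0.0740)² = 0.00548
δA/A = √(0.0141) = 0.119
A = 1270 mm^2, so δA = 0.119 × 1270 = 151 mm^2.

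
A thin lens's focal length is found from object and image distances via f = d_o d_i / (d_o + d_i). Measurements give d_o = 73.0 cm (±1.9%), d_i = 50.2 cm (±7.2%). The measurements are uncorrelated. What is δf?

∂f/∂d_o = (d_i/(d_o+d_i))² = 0.166;  ∂f/∂d_i = (d_o/(d_o+d_i))² = 0.351
δf = √((∂f/∂d_o · δd_o)² + (∂f/∂d_i · δd_i)²) = √(0.0530 + 1.61) = 1.29 cm

1.29 cm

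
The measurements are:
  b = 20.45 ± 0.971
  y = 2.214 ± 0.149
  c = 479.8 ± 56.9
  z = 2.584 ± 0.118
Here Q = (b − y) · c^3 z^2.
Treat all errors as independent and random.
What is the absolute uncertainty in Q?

Let u = b − y = 18.24. δu = √(δb² + δy²) = √(0.943 + 0.0222) = 0.982, so δu/u = 0.0539.
Q is then a monomial in u, c, z:
δQ/Q = √((δu/u)² + (3·δc/c)² + (2·δz/z)²) = √(0.00290 + 0.127 + 0.00834) = 0.371
Q = 1.345e+10, so δQ = 0.371 × 1.345e+10 = 4.99e+09.

4.99e+09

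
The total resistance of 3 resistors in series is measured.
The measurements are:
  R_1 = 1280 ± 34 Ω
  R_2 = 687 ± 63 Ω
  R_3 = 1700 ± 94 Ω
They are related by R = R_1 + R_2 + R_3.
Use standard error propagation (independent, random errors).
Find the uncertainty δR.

For a sum/difference, combine absolute errors in quadrature:
  (δR_1)² = 1160;  (δR_2)² = 3970;  (δR_3)² = 8840
δR = √(14000) = 118 Ω

118 Ω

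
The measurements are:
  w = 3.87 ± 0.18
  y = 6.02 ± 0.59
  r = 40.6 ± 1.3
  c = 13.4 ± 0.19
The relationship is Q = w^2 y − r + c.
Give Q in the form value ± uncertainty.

63.0 ± 12.3

Let p = w^2·y = 90.2. δp/p = √((2·δw/w)² + (1·δy/y)²) = √(0.00865 + 0.00961) = 0.135, so δp = 12.2.
Q = p − r + c: δQ = √(δp² + δr² + δc²) = √(148 + 1.69 + 0.0361) = 12.3
Q = 63.0.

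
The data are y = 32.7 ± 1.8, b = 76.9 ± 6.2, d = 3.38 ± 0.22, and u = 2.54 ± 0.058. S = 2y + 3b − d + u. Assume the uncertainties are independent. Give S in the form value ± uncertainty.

295 ± 18.9

S is a linear combination, so absolute uncertainties add in quadrature:
  (2·δy)² = 13.0;  (3·δb)² = 346;  (δd)² = 0.0484;  (δu)² = 0.00336
δS = √(359) = 18.9
S = 295.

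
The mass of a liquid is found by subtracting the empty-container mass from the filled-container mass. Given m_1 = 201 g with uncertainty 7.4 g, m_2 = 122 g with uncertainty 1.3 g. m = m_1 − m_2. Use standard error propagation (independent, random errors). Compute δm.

For a sum/difference, combine absolute errors in quadrature:
  (δm_1)² = 54.8;  (δm_2)² = 1.69
δm = √(56.5) = 7.51 g

7.51 g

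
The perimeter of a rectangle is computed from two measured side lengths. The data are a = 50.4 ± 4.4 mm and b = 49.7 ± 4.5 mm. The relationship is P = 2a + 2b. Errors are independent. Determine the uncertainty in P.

Absolute uncertainties add in quadrature for a linear combination:
  (2·δa)² = 77.4;  (2·δb)² = 81.0
δP = √(158) = 12.6 mm

12.6 mm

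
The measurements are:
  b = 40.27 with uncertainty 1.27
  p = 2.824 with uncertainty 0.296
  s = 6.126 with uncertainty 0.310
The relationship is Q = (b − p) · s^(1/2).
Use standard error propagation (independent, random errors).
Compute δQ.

Let u = b − p = 37.45. δu = √(δb² + δp²) = √(1.61 + 0.0876) = 1.30, so δu/u = 0.0348.
Q is then a monomial in u, s:
δQ/Q = √((δu/u)² + (½·δs/s)²) = √(0.00121 + 0.000640) = 0.0430
Q = 92.68, so δQ = 0.0430 × 92.68 = 3.99.

3.99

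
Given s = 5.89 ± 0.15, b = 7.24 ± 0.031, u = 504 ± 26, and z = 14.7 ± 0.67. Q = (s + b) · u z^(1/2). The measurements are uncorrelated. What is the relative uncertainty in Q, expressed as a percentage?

5.76%

Let w = s + b = 13.1. δw = √(δs² + δb²) = √(0.0225 + 0.000961) = 0.153, so δw/w = 0.0117.
Q is then a monomial in w, u, z:
δQ/Q = √((δw/w)² + (1·δu/u)² + (½·δz/z)²) = √(0.000136 + 0.00266 + 0.000519) = 0.0576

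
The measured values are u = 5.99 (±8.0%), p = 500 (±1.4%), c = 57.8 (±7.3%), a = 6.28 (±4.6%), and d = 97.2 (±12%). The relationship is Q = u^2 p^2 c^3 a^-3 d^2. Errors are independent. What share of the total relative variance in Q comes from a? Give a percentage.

12.6%

(δQ/Q)² = (2·δu/u)² + (2·δp/p)² + (3·δc/c)² + (-3·δa/a)² + (2·δd/d)²
  u term: (2×0.0800)² = 0.0256
  p term: (2×0.0140)² = 0.000784
  c term: (3×0.0730)² = 0.0480
  a term: (-3×0.0460)² = 0.0190
  d term: (2×0.120)² = 0.0576
Total = 0.151. Share from a = 0.0190/0.151 = 0.126.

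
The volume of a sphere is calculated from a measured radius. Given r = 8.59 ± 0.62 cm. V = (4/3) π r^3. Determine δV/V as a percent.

V ∝ r^3, so δV/V = |3| · δr/r = 3 × 0.0722 = 0.217.

21.7%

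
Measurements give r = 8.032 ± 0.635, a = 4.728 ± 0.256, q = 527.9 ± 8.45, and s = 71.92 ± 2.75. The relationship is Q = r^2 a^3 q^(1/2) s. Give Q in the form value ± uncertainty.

(1.127 ± 0.259) × 10^7

Each factor contributes (exponent × relative error)² to (δQ/Q)²:
  (2·δr/r)² = (2×0.0791)² = 0.0250;  (3·δa/a)² = (3×0.0541)² = 0.0264;  (½·δq/q)² = (0.5×0.0160)² = 6.41e-05;  (1·δs/s)² = (1×0.0382)² = 0.00146
δQ/Q = √(0.0529) = 0.230
Q = 1.127e+07, so δQ = 0.230 × 1.127e+07 = 2.59e+06.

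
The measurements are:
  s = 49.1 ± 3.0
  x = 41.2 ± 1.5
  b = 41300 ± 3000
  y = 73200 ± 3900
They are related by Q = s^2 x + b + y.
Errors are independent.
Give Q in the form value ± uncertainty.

Let p = s^2·x = 99300. δp/p = √((2·δs/s)² + (1·δx/x)²) = √(0.0149 + 0.00133) = 0.128, so δp = 12700.
Q = p + b + y: δQ = √(δp² + δb² + δy²) = √(1.6e+08 + 9e+06 + 1.52e+07) = 13600
Q = 2.14e+05.

(2.14 ± 0.136) × 10^5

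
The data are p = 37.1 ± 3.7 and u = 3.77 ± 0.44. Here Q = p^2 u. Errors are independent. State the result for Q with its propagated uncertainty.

5190 ± 1200

Products/powers → add relative errors in quadrature, weighted by exponent:
  (2·δp/p)² = (2×0.0997)² = 0.0398;  (1·δu/u)² = (1×0.117)² = 0.0136
δQ/Q = √(0.0534) = 0.231
Q = 5190, so δQ = 0.231 × 5190 = 1200.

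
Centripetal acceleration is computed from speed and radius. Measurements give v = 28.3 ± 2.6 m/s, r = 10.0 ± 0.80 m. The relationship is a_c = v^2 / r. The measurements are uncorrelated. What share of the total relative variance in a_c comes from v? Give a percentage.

(δa_c/a_c)² = (2·δv/v)² + (-1·δr/r)²
  v term: (2×0.0919)² = 0.0338
  r term: (-1×0.0800)² = 0.00640
Total = 0.0402. Share from v = 0.0338/0.0402 = 0.841.

84.1%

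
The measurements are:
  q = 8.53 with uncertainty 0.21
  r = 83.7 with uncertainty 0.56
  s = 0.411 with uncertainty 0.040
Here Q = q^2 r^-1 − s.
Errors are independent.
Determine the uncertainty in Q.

0.0589

Let p = q^2·r^-1 = 0.869. δp/p = √((2·δq/q)² + (-1·δr/r)²) = √(0.00242 + 4.48e-05) = 0.0497, so δp = 0.0432.
Q = p − s: δQ = √(δp² + δs²) = √(0.00187 + 0.00160) = 0.0589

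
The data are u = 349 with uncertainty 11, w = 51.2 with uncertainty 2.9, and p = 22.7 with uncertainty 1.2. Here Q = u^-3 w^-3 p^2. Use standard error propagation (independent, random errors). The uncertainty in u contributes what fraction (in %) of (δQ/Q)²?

18.2%

(δQ/Q)² = (-3·δu/u)² + (-3·δw/w)² + (2·δp/p)²
  u term: (-3×0.0315)² = 0.00894
  w term: (-3×0.0566)² = 0.0289
  p term: (2×0.0529)² = 0.0112
Total = 0.0490. Share from u = 0.00894/0.0490 = 0.182.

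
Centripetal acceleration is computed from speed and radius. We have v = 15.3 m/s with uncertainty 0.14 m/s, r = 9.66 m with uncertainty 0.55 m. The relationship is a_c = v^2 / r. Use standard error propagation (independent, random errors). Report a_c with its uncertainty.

For a monomial a_c ∝ v^2, r^-1, fractional errors add in quadrature:
  (2·δv/v)² = (2×0.00915)² = 0.000335;  (-1·δr/r)² = (-1×0.0569)² = 0.00324
δa_c/a_c = √(0.00358) = 0.0598
a_c = 24.2 m/s^2, so δa_c = 0.0598 × 24.2 = 1.45 m/s^2.

24.2 ± 1.45 m/s^2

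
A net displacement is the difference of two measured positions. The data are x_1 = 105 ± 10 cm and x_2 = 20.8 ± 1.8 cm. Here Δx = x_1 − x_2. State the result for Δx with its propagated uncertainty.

84.2 ± 10.2 cm

Each term contributes (cᵢ δxᵢ)² to (δΔx)²:
  (δx_1)² = 100;  (δx_2)² = 3.24
δΔx = √(103) = 10.2 cm
Δx = 84.2 cm.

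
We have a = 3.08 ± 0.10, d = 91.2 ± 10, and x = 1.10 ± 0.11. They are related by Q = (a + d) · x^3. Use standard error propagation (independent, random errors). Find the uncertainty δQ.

39.9

Let u = a + d = 94.3. δu = √(δa² + δd²) = √(0.0100 + 100) = 10.0, so δu/u = 0.106.
Q is then a monomial in u, x:
δQ/Q = √((δu/u)² + (3·δx/x)²) = √(0.0113 + 0.0900) = 0.318
Q = 125, so δQ = 0.318 × 125 = 39.9.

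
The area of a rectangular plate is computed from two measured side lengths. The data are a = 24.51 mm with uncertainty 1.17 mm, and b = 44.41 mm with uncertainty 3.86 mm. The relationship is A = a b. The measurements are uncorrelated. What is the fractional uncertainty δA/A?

0.0992

Each factor contributes (exponent × relative error)² to (δA/A)²:
  (1·δa/a)² = (1×0.0477)² = 0.00228;  (1·δb/b)² = (1×0.0869)² = 0.00755
δA/A = √(0.00983) = 0.0992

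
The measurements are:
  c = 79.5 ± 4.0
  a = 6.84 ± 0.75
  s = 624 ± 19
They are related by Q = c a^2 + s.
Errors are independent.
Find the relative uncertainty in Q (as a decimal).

0.193

Let p = c·a^2 = 3720. δp/p = √((1·δc/c)² + (2·δa/a)²) = √(0.00253 + 0.0481) = 0.225, so δp = 837.
Q = p + s: δQ = √(δp² + δs²) = √(7e+05 + 361) = 837
Q = 4340, so δQ/Q = 837/4340 = 0.193.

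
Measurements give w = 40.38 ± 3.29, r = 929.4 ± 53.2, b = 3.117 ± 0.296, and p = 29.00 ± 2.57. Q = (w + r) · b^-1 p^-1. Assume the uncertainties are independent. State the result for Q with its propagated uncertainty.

Let u = w + r = 969.8. δu = √(δw² + δr²) = √(10.8 + 2830) = 53.3, so δu/u = 0.0550.
Q is then a monomial in u, b, p:
δQ/Q = √((δu/u)² + (-1·δb/b)² + (-1·δp/p)²) = √(0.00302 + 0.00902 + 0.00785) = 0.141
Q = 10.73, so δQ = 0.141 × 10.73 = 1.51.

10.73 ± 1.51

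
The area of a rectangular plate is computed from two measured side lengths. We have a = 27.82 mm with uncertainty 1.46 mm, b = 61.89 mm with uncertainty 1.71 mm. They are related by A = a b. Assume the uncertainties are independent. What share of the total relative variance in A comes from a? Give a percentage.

(δA/A)² = (1·δa/a)² + (1·δb/b)²
  a term: (1×0.0525)² = 0.00275
  b term: (1×0.0276)² = 0.000763
Total = 0.00352. Share from a = 0.00275/0.00352 = 0.783.

78.3%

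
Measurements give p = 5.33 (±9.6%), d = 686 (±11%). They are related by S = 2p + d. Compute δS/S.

Each term contributes (cᵢ δxᵢ)² to (δS)²:
  (2·δp)² = 1.05;  (δd)² = 5690
δS = √(5700) = 75.5
S = 697, so δS/S = 75.5/697 = 0.108.

0.108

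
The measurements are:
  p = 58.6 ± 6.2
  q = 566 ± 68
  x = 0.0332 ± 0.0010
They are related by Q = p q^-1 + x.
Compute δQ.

0.0166

Let w = p·q^-1 = 0.104. δw/w = √((1·δp/p)² + (-1·δq/q)²) = √(0.0112 + 0.0144) = 0.160, so δw = 0.0166.
Q = w + x: δQ = √(δw² + δx²) = √(0.000275 + 1e-06) = 0.0166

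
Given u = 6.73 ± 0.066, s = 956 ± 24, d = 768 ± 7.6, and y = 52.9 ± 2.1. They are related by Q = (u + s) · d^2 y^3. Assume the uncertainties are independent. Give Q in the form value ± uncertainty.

(8.41 ± 1.04) × 10^13

Let w = u + s = 963. δw = √(δu² + δs²) = √(0.00436 + 576) = 24.0, so δw/w = 0.0249.
Q is then a monomial in w, d, y:
δQ/Q = √((δw/w)² + (2·δd/d)² + (3·δy/y)²) = √(0.000621 + 0.000392 + 0.0142) = 0.123
Q = 8.41e+13, so δQ = 0.123 × 8.41e+13 = 1.04e+13.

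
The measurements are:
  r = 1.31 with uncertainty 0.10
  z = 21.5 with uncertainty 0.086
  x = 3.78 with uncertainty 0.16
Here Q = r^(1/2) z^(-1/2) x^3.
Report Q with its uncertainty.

Q is a product of powers, so relative uncertainties combine in quadrature:
  (½·δr/r)² = (0.5×0.0763)² = 0.00146;  (−½·δz/z)² = (-0.5×0.00400)² = 4e-06;  (3·δx/x)² = (3×0.0423)² = 0.0161
δQ/Q = √(0.0176) = 0.133
Q = 13.3, so δQ = 0.133 × 13.3 = 1.77.

13.3 ± 1.77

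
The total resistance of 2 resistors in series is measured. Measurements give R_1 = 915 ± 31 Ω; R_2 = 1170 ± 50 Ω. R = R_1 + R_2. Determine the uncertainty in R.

For a sum/difference, combine absolute errors in quadrature:
  (δR_1)² = 961;  (δR_2)² = 2500
δR = √(3460) = 58.8 Ω

58.8 Ω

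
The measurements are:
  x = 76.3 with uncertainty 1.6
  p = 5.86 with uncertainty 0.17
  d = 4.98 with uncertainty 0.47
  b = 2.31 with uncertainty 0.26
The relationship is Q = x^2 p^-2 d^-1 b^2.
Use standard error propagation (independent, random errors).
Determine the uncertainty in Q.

Each factor contributes (exponent × relative error)² to (δQ/Q)²:
  (2·δx/x)² = (2×0.0210)² = 0.00176;  (-2·δp/p)² = (-2×0.0290)² = 0.00337;  (-1·δd/d)² = (-1×0.0944)² = 0.00891;  (2·δb/b)² = (2×0.113)² = 0.0507
δQ/Q = √(0.0647) = 0.254
Q = 182, so δQ = 0.254 × 182 = 46.2.

46.2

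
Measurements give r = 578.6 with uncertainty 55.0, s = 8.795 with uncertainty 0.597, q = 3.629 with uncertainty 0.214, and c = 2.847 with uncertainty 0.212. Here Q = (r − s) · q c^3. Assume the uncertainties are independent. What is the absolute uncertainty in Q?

Let u = r − s = 569.8. δu = √(δr² + δs²) = √(3020 + 0.356) = 55.0, so δu/u = 0.0965.
Q is then a monomial in u, q, c:
δQ/Q = √((δu/u)² + (1·δq/q)² + (3·δc/c)²) = √(0.00932 + 0.00348 + 0.0499) = 0.250
Q = 47720, so δQ = 0.250 × 47720 = 11900.

11900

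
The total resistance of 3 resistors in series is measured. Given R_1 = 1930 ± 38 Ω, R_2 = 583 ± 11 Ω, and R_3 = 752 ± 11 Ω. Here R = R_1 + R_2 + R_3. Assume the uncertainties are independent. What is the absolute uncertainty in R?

41.1 Ω

R is a linear combination, so absolute uncertainties add in quadrature:
  (δR_1)² = 1440;  (δR_2)² = 121;  (δR_3)² = 121
δR = √(1690) = 41.1 Ω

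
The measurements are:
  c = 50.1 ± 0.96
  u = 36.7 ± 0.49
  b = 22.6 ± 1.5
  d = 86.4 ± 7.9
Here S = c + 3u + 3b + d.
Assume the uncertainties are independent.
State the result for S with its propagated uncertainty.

For a sum/difference, combine absolute errors in quadrature:
  (δc)² = 0.922;  (3·δu)² = 2.16;  (3·δb)² = 20.2;  (δd)² = 62.4
δS = √(85.7) = 9.26
S = 314.

314 ± 9.26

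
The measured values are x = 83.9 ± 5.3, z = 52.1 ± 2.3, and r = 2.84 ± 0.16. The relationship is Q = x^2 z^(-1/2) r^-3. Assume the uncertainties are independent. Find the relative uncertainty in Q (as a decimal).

Since Q is a product/quotient, work with relative uncertainties:
  (2·δx/x)² = (2×0.0632)² = 0.0160;  (−½·δz/z)² = (-0.5×0.0441)² = 0.000487;  (-3·δr/r)² = (-3×0.0563)² = 0.0286
δQ/Q = √(0.0450) = 0.212

0.212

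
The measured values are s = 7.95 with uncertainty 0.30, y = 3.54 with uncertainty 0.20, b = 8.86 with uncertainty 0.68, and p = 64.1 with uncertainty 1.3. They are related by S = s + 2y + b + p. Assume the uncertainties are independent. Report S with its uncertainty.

Absolute uncertainties add in quadrature for a linear combination:
  (δs)² = 0.0900;  (2·δy)² = 0.160;  (δb)² = 0.462;  (δp)² = 1.69
δS = √(2.40) = 1.55
S = 88.0.

88.0 ± 1.55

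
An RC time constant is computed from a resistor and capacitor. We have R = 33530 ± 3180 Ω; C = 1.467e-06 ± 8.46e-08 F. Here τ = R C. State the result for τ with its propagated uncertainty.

0.04919 ± 0.00546 s

Each factor contributes (exponent × relative error)² to (δτ/τ)²:
  (1·δR/R)² = (1×0.0948)² = 0.00899;  (1·δC/C)² = (1×0.0577)² = 0.00333
δτ/τ = √(0.0123) = 0.111
τ = 0.04919 s, so δτ = 0.111 × 0.04919 = 0.00546 s.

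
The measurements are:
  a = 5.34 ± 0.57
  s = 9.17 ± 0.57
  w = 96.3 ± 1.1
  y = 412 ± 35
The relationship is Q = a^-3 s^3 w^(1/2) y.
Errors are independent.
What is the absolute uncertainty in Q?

Relative error in a monomial: (δQ/Q)² = Σ (nᵢ · δxᵢ/xᵢ)².
  (-3·δa/a)² = (-3×0.107)² = 0.103;  (3·δs/s)² = (3×0.0622)² = 0.0348;  (½·δw/w)² = (0.5×0.0114)² = 3.26e-05;  (1·δy/y)² = (1×0.0850)² = 0.00722
δQ/Q = √(0.145) = 0.380
Q = 20500, so δQ = 0.380 × 20500 = 7780.

7780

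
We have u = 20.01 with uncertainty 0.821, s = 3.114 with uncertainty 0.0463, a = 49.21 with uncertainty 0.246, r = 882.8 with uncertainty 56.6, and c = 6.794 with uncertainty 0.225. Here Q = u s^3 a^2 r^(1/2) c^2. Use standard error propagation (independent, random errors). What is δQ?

1.92e+08

Q is a product of powers, so relative uncertainties combine in quadrature:
  (1·δu/u)² = (1×0.0410)² = 0.00168;  (3·δs/s)² = (3×0.0149)² = 0.00199;  (2·δa/a)² = (2×0.00500)² = 0.0001;  (½·δr/r)² = (0.5×0.0641)² = 0.00103;  (2·δc/c)² = (2×0.0331)² = 0.00439
δQ/Q = √(0.00919) = 0.0959
Q = 2.007e+09, so δQ = 0.0959 × 2.007e+09 = 1.92e+08.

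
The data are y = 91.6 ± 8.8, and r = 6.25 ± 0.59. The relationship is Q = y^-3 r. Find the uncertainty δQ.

2.47e-06

Q is a product of powers, so relative uncertainties combine in quadrature:
  (-3·δy/y)² = (-3×0.0961)² = 0.0831;  (1·δr/r)² = (1×0.0944)² = 0.00891
δQ/Q = √(0.0920) = 0.303
Q = 8.13e-06, so δQ = 0.303 × 8.13e-06 = 2.47e-06.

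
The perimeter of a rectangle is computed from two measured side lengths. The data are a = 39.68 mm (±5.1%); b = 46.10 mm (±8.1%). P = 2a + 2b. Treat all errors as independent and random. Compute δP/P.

0.0495

Sums and differences: (δP)² = Σ (cᵢ δxᵢ)².
  (2·δa)² = 16.4;  (2·δb)² = 55.8
δP = √(72.2) = 8.49 mm
P = 171.6 mm, so δP/P = 8.49/171.6 = 0.0495.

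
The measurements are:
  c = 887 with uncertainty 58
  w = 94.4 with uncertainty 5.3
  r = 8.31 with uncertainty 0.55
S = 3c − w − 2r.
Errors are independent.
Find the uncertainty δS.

S is a linear combination, so absolute uncertainties add in quadrature:
  (3·δc)² = 30300;  (δw)² = 28.1;  (2·δr)² = 1.21
δS = √(30300) = 174

174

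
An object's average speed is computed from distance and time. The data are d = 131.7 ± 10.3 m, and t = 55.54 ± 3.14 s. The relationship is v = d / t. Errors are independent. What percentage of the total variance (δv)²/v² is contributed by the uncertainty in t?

(δv/v)² = (1·δd/d)² + (-1·δt/t)²
  d term: (1×0.0782)² = 0.00612
  t term: (-1×0.0565)² = 0.00320
Total = 0.00931. Share from t = 0.00320/0.00931 = 0.343.

34.3%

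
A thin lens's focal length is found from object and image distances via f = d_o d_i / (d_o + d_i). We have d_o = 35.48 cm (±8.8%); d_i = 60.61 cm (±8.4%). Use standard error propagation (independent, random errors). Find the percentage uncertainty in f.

6.36%

∂f/∂d_o = (d_i/(d_o+d_i))² = 0.398;  ∂f/∂d_i = (d_o/(d_o+d_i))² = 0.136
δf = √((∂f/∂d_o · δd_o)² + (∂f/∂d_i · δd_i)²) = √(1.54 + 0.482) = 1.42 cm
f = 22.38 cm, so δf/f = 1.42/22.38 = 0.0636.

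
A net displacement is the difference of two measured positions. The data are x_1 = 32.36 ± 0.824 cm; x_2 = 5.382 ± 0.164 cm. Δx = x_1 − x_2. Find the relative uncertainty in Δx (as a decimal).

Each term contributes (cᵢ δxᵢ)² to (δΔx)²:
  (δx_1)² = 0.679;  (δx_2)² = 0.0269
δΔx = √(0.706) = 0.840 cm
Δx = 26.98 cm, so δΔx/Δx = 0.840/26.98 = 0.0311.

0.0311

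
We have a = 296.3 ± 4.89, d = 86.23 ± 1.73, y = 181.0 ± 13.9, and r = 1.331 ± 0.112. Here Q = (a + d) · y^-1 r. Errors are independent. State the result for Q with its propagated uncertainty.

Let u = a + d = 382.5. δu = √(δa² + δd²) = √(23.9 + 2.99) = 5.19, so δu/u = 0.0136.
Q is then a monomial in u, y, r:
δQ/Q = √((δu/u)² + (-1·δy/y)² + (1·δr/r)²) = √(0.000184 + 0.00590 + 0.00708) = 0.115
Q = 2.813, so δQ = 0.115 × 2.813 = 0.323.

2.813 ± 0.323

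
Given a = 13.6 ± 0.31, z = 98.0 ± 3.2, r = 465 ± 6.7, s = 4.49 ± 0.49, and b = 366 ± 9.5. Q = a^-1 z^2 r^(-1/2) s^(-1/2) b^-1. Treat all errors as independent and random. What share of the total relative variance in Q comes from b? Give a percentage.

7.94%

(δQ/Q)² = (-1·δa/a)² + (2·δz/z)² + (−½·δr/r)² + (−½·δs/s)² + (-1·δb/b)²
  a term: (-1×0.0228)² = 0.000520
  z term: (2×0.0327)² = 0.00426
  r term: (-0.5×0.0144)² = 5.19e-05
  s term: (-0.5×0.109)² = 0.00298
  b term: (-1×0.0260)² = 0.000674
Total = 0.00849. Share from b = 0.000674/0.00849 = 0.0794.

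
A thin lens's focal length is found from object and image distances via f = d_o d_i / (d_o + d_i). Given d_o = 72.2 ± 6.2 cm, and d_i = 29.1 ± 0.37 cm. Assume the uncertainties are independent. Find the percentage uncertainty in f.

∂f/∂d_o = (d_i/(d_o+d_i))² = 0.0825;  ∂f/∂d_i = (d_o/(d_o+d_i))² = 0.508
δf = √((∂f/∂d_o · δd_o)² + (∂f/∂d_i · δd_i)²) = √(0.262 + 0.0353) = 0.545 cm
f = 20.7 cm, so δf/f = 0.545/20.7 = 0.0263.

2.63%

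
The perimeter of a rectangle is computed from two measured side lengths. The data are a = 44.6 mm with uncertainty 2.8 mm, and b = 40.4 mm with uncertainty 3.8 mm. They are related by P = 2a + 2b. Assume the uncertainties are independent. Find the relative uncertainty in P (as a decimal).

Absolute uncertainties add in quadrature for a linear combination:
  (2·δa)² = 31.4;  (2·δb)² = 57.8
δP = √(89.1) = 9.44 mm
P = 170 mm, so δP/P = 9.44/170 = 0.0555.

0.0555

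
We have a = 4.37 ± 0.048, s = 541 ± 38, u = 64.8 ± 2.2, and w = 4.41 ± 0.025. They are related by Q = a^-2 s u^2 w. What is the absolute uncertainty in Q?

Since Q is a product/quotient, work with relative uncertainties:
  (-2·δa/a)² = (-2×0.0110)² = 0.000483;  (1·δs/s)² = (1×0.0702)² = 0.00493;  (2·δu/u)² = (2×0.0340)² = 0.00461;  (1·δw/w)² = (1×0.00567)² = 3.21e-05
δQ/Q = √(0.0101) = 0.100
Q = 5.25e+05, so δQ = 0.100 × 5.25e+05 = 52600.

52600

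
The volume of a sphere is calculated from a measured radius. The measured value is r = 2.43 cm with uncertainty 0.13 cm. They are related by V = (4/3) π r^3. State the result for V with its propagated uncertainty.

60.1 ± 9.65 cm^3

V ∝ r^3, so δV/V = |3| · δr/r = 3 × 0.0535 = 0.160.
V = 60.1 cm^3, so δV = 0.160 × 60.1 = 9.65 cm^3.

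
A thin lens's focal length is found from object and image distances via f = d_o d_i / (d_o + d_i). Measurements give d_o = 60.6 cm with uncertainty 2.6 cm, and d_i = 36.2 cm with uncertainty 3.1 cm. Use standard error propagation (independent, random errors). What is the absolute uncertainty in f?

1.27 cm

∂f/∂d_o = (d_i/(d_o+d_i))² = 0.140;  ∂f/∂d_i = (d_o/(d_o+d_i))² = 0.392
δf = √((∂f/∂d_o · δd_o)² + (∂f/∂d_i · δd_i)²) = √(0.132 + 1.48) = 1.27 cm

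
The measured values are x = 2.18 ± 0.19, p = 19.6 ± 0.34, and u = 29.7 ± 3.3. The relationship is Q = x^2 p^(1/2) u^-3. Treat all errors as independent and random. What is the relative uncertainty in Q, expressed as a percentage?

37.6%

Since Q is a product/quotient, work with relative uncertainties:
  (2·δx/x)² = (2×0.0872)² = 0.0304;  (½·δp/p)² = (0.5×0.0173)² = 7.52e-05;  (-3·δu/u)² = (-3×0.111)² = 0.111
δQ/Q = √(0.142) = 0.376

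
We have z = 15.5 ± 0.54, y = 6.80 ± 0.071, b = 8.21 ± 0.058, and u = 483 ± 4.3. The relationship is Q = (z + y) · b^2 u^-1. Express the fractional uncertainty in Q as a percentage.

2.96%

Let w = z + y = 22.3. δw = √(δz² + δy²) = √(0.292 + 0.00504) = 0.545, so δw/w = 0.0244.
Q is then a monomial in w, b, u:
δQ/Q = √((δw/w)² + (2·δb/b)² + (-1·δu/u)²) = √(0.000597 + 0.000200 + 7.93e-05) = 0.0296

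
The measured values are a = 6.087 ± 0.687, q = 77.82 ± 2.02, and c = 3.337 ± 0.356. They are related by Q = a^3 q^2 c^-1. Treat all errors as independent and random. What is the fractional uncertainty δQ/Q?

Since Q is a product/quotient, work with relative uncertainties:
  (3·δa/a)² = (3×0.113)² = 0.115;  (2·δq/q)² = (2×0.0260)² = 0.00270;  (-1·δc/c)² = (-1×0.107)² = 0.0114
δQ/Q = √(0.129) = 0.359

0.359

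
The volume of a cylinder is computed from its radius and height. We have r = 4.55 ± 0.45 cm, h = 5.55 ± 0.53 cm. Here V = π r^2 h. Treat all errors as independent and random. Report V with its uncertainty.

361 ± 79.3 cm^3

Since V is a product/quotient, work with relative uncertainties:
  (2·δr/r)² = (2×0.0989)² = 0.0391;  (1·δh/h)² = (1×0.0955)² = 0.00912
δV/V = √(0.0482) = 0.220
V = 361 cm^3, so δV = 0.220 × 361 = 79.3 cm^3.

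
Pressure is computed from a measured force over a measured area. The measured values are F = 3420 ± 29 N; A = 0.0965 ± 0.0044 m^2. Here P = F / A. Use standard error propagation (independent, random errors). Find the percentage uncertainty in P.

Relative error in a monomial: (δP/P)² = Σ (nᵢ · δxᵢ/xᵢ)².
  (1·δF/F)² = (1×0.00848)² = 7.19e-05;  (-1·δA/A)² = (-1×0.0456)² = 0.00208
δP/P = √(0.00215) = 0.0464

4.64%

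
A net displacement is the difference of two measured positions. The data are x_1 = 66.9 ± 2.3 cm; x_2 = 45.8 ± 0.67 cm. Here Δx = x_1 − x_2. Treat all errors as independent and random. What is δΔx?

2.40 cm

For a sum/difference, combine absolute errors in quadrature:
  (δx_1)² = 5.29;  (δx_2)² = 0.449
δΔx = √(5.74) = 2.40 cm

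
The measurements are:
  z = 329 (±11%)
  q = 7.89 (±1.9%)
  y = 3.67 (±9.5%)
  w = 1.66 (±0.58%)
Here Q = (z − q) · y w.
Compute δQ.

Let u = z − q = 321. δu = √(δz² + δq²) = √(1310 + 0.0225) = 36.2, so δu/u = 0.113.
Q is then a monomial in u, y, w:
δQ/Q = √((δu/u)² + (1·δy/y)² + (1·δw/w)²) = √(0.0127 + 0.00903 + 3.36e-05) = 0.148
Q = 1960, so δQ = 0.148 × 1960 = 289.

289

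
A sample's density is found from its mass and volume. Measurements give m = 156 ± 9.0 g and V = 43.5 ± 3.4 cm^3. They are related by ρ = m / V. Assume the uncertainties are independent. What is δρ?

Each factor contributes (exponent × relative error)² to (δρ/ρ)²:
  (1·δm/m)² = (1×0.0577)² = 0.00333;  (-1·δV/V)² = (-1×0.0782)² = 0.00611
δρ/ρ = √(0.00944) = 0.0971
ρ = 3.59 g/cm^3, so δρ = 0.0971 × 3.59 = 0.348 g/cm^3.

0.348 g/cm^3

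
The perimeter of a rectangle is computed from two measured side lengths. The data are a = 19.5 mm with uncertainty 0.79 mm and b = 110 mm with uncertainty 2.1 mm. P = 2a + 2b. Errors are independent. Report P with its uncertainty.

Absolute uncertainties add in quadrature for a linear combination:
  (2·δa)² = 2.50;  (2·δb)² = 17.6
δP = √(20.1) = 4.49 mm
P = 259 mm.

259 ± 4.49 mm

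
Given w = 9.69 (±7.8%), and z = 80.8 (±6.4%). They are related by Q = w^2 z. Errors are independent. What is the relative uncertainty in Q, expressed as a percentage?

16.9%

Q is a product of powers, so relative uncertainties combine in quadrature:
  (2·δw/w)² = (2×0.0780)² = 0.0243;  (1·δz/z)² = (1×0.0640)² = 0.00410
δQ/Q = √(0.0284) = 0.169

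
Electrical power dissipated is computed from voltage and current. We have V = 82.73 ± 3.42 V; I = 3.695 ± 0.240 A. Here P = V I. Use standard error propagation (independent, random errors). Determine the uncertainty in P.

Relative error in a monomial: (δP/P)² = Σ (nᵢ · δxᵢ/xᵢ)².
  (1·δV/V)² = (1×0.0413)² = 0.00171;  (1·δI/I)² = (1×0.0650)² = 0.00422
δP/P = √(0.00593) = 0.0770
P = 305.7 W, so δP = 0.0770 × 305.7 = 23.5 W.

23.5 W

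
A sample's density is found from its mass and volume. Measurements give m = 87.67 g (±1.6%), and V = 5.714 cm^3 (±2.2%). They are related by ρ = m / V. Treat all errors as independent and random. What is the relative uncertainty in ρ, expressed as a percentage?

Since ρ is a product/quotient, work with relative uncertainties:
  (1·δm/m)² = (1×0.0160)² = 0.000256;  (-1·δV/V)² = (-1×0.0220)² = 0.000484
δρ/ρ = √(0.000740) = 0.0272

2.72%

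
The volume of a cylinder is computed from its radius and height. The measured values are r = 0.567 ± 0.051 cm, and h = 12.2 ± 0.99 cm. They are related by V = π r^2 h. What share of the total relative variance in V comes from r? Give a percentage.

83.1%

(δV/V)² = (2·δr/r)² + (1·δh/h)²
  r term: (2×0.0899)² = 0.0324
  h term: (1×0.0811)² = 0.00658
Total = 0.0389. Share from r = 0.0324/0.0389 = 0.831.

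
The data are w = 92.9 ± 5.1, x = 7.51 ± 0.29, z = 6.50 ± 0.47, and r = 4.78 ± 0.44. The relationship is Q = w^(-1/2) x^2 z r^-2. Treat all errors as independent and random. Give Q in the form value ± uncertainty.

Products/powers → add relative errors in quadrature, weighted by exponent:
  (−½·δw/w)² = (-0.5×0.0549)² = 0.000753;  (2·δx/x)² = (2×0.0386)² = 0.00596;  (1·δz/z)² = (1×0.0723)² = 0.00523;  (-2·δr/r)² = (-2×0.0921)² = 0.0339
δQ/Q = √(0.0458) = 0.214
Q = 1.66, so δQ = 0.214 × 1.66 = 0.356.

1.66 ± 0.356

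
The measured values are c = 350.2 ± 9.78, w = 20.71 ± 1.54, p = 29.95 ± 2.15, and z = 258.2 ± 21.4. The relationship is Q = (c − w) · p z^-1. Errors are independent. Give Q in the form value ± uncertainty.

38.22 ± 4.35

Let u = c − w = 329.5. δu = √(δc² + δw²) = √(95.6 + 2.37) = 9.90, so δu/u = 0.0300.
Q is then a monomial in u, p, z:
δQ/Q = √((δu/u)² + (1·δp/p)² + (-1·δz/z)²) = √(0.000903 + 0.00515 + 0.00687) = 0.114
Q = 38.22, so δQ = 0.114 × 38.22 = 4.35.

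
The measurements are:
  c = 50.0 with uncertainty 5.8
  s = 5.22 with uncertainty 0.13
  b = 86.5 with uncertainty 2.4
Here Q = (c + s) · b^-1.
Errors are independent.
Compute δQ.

Let u = c + s = 55.2. δu = √(δc² + δs²) = √(33.6 + 0.0169) = 5.80, so δu/u = 0.105.
Q is then a monomial in u, b:
δQ/Q = √((δu/u)² + (-1·δb/b)²) = √(0.0110 + 0.000770) = 0.109
Q = 0.638, so δQ = 0.109 × 0.638 = 0.0694.

0.0694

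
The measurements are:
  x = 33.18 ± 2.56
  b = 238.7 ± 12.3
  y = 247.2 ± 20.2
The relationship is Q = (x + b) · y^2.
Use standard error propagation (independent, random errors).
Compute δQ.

Let u = x + b = 271.9. δu = √(δx² + δb²) = √(6.55 + 151) = 12.6, so δu/u = 0.0462.
Q is then a monomial in u, y:
δQ/Q = √((δu/u)² + (2·δy/y)²) = √(0.00214 + 0.0267) = 0.170
Q = 1.661e+07, so δQ = 0.170 × 1.661e+07 = 2.82e+06.

2.82e+06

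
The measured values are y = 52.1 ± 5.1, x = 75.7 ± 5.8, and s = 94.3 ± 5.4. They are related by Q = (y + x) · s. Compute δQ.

1000

Let u = y + x = 128. δu = √(δy² + δx²) = √(26.0 + 33.6) = 7.72, so δu/u = 0.0604.
Q is then a monomial in u, s:
δQ/Q = √((δu/u)² + (1·δs/s)²) = √(0.00365 + 0.00328) = 0.0833
Q = 12100, so δQ = 0.0833 × 12100 = 1000.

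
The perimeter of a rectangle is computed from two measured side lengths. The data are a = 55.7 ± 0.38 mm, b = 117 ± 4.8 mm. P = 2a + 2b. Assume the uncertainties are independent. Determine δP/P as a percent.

2.79%

Sums and differences: (δP)² = Σ (cᵢ δxᵢ)².
  (2·δa)² = 0.578;  (2·δb)² = 92.2
δP = √(92.7) = 9.63 mm
P = 345 mm, so δP/P = 9.63/345 = 0.0279.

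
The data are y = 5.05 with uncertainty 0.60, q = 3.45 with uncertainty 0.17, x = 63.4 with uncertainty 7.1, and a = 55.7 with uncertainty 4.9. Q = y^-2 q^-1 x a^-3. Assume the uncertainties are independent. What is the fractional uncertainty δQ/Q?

0.376

Q is a product of powers, so relative uncertainties combine in quadrature:
  (-2·δy/y)² = (-2×0.119)² = 0.0565;  (-1·δq/q)² = (-1×0.0493)² = 0.00243;  (1·δx/x)² = (1×0.112)² = 0.0125;  (-3·δa/a)² = (-3×0.0880)² = 0.0697
δQ/Q = √(0.141) = 0.376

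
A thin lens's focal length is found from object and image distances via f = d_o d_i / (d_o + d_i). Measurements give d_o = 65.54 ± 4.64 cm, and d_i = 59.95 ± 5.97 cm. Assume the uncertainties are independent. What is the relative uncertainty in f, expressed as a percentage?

6.20%

∂f/∂d_o = (d_i/(d_o+d_i))² = 0.228;  ∂f/∂d_i = (d_o/(d_o+d_i))² = 0.273
δf = √((∂f/∂d_o · δd_o)² + (∂f/∂d_i · δd_i)²) = √(1.12 + 2.65) = 1.94 cm
f = 31.31 cm, so δf/f = 1.94/31.31 = 0.0620.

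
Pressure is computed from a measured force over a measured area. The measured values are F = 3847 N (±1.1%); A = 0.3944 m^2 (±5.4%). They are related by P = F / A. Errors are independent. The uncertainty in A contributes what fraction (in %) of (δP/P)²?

(δP/P)² = (1·δF/F)² + (-1·δA/A)²
  F term: (1×0.0110)² = 0.000121
  A term: (-1×0.0540)² = 0.00292
Total = 0.00304. Share from A = 0.00292/0.00304 = 0.960.

96.0%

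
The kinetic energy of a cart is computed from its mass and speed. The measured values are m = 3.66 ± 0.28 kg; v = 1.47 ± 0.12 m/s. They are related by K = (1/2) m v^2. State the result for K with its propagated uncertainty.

K is a product of powers, so relative uncertainties combine in quadrature:
  (1·δm/m)² = (1×0.0765)² = 0.00585;  (2·δv/v)² = (2×0.0816)² = 0.0267
δK/K = √(0.0325) = 0.180
K = 3.95 J, so δK = 0.180 × 3.95 = 0.713 J.

3.95 ± 0.713 J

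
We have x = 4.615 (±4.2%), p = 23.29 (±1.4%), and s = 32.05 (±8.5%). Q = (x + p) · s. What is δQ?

77.0

Let u = x + p = 27.91. δu = √(δx² + δp²) = √(0.0376 + 0.106) = 0.379, so δu/u = 0.0136.
Q is then a monomial in u, s:
δQ/Q = √((δu/u)² + (1·δs/s)²) = √(0.000185 + 0.00723) = 0.0861
Q = 894.4, so δQ = 0.0861 × 894.4 = 77.0.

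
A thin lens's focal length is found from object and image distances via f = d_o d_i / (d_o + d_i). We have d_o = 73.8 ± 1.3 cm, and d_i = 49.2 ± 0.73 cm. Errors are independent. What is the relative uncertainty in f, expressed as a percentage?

∂f/∂d_o = (d_i/(d_o+d_i))² = 0.160;  ∂f/∂d_i = (d_o/(d_o+d_i))² = 0.360
δf = √((∂f/∂d_o · δd_o)² + (∂f/∂d_i · δd_i)²) = √(0.0433 + 0.0691) = 0.335 cm
f = 29.5 cm, so δf/f = 0.335/29.5 = 0.0114.

1.14%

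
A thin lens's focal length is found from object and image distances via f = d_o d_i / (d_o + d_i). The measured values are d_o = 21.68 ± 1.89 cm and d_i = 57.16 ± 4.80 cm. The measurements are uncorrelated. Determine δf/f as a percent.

6.73%

∂f/∂d_o = (d_i/(d_o+d_i))² = 0.526;  ∂f/∂d_i = (d_o/(d_o+d_i))² = 0.0756
δf = √((∂f/∂d_o · δd_o)² + (∂f/∂d_i · δd_i)²) = √(0.987 + 0.132) = 1.06 cm
f = 15.72 cm, so δf/f = 1.06/15.72 = 0.0673.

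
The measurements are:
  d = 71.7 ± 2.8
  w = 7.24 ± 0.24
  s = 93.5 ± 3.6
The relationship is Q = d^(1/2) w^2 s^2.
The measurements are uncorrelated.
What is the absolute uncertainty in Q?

4.01e+05

Relative error in a monomial: (δQ/Q)² = Σ (nᵢ · δxᵢ/xᵢ)².
  (½·δd/d)² = (0.5×0.0391)² = 0.000381;  (2·δw/w)² = (2×0.0331)² = 0.00440;  (2·δs/s)² = (2×0.0385)² = 0.00593
δQ/Q = √(0.0107) = 0.103
Q = 3.88e+06, so δQ = 0.103 × 3.88e+06 = 4.01e+05.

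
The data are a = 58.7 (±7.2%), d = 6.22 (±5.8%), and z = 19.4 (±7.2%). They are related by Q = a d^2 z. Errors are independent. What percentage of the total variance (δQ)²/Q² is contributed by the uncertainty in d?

(δQ/Q)² = (1·δa/a)² + (2·δd/d)² + (1·δz/z)²
  a term: (1×0.0720)² = 0.00518
  d term: (2×0.0580)² = 0.0135
  z term: (1×0.0720)² = 0.00518
Total = 0.0238. Share from d = 0.0135/0.0238 = 0.565.

56.5%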